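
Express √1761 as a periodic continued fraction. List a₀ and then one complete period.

a₀ = ⌊√1761⌋ = 41.
With m₀=0, d₀=1 and mₖ₊₁ = dₖaₖ − mₖ, dₖ₊₁ = (n − mₖ₊₁²)/dₖ, aₖ₊₁ = ⌊(a₀+mₖ₊₁)/dₖ₊₁⌋:
  k=1: m=41, d=80, a=1
  k=2: m=39, d=3, a=26
  k=3: m=39, d=80, a=1
  k=4: m=41, d=1, a=82
d=1 and a=2a₀=82 at k=4, so the next step gives (m, d) = (41, 80) again — its k=1 value — and the period has length 4.

[41; 1, 26, 1, 82]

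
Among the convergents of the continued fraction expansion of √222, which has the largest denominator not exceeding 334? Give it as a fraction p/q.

√222 = [14; 1, 8, 1, 28, …] (period length 4).
Convergents:
  p_0/q_0 = 14/1
  p_1/q_1 = 15/1
  p_2/q_2 = 134/9
  p_3/q_3 = 149/10
  p_4/q_4 = 4306/289
  p_5/q_5 = 4455/299
  p_6/q_6 = 39946/2681
q_5 = 299 ≤ 334 < 2681 = q_6, so the answer is 4455/299.

4455/299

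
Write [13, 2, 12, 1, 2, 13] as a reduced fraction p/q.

Fold from the inside: start with 13/1.
  2 + 1/13 = 27/13
  1 + 13/27 = 40/27
  12 + 27/40 = 507/40
  2 + 40/507 = 1054/507
  13 + 507/1054 = 14209/1054

14209/1054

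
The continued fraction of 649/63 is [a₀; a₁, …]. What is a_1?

3

649 = 10·63 + 19   →  a_0 = 10
63 = 3·19 + 6   →  a_1 = 3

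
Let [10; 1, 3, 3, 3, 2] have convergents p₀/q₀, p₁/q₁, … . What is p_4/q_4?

463/43

Using pₖ = aₖpₖ₋₁ + pₖ₋₂, qₖ = aₖqₖ₋₁ + qₖ₋₂ (with p₋₁=1, p₋₂=0, q₋₁=0, q₋₂=1):
  k=0: a=10, p=10, q=1
  k=1: a=1, p=11, q=1
  k=2: a=3, p=43, q=4
  k=3: a=3, p=140, q=13
  k=4: a=3, p=463, q=43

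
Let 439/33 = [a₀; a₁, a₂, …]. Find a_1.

439 = 13·33 + 10   →  a_0 = 13
33 = 3·10 + 3   →  a_1 = 3

3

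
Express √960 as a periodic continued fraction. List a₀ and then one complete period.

a₀ = ⌊√960⌋ = 30.
With m₀=0, d₀=1 and mₖ₊₁ = dₖaₖ − mₖ, dₖ₊₁ = (n − mₖ₊₁²)/dₖ, aₖ₊₁ = ⌊(a₀+mₖ₊₁)/dₖ₊₁⌋:
  k=1: m=30, d=60, a=1
  k=2: m=30, d=1, a=60
d=1 and a=2a₀=60 at k=2, so the next step gives (m, d) = (30, 60) again — its k=1 value — and the period has length 2.

[30; 1, 60]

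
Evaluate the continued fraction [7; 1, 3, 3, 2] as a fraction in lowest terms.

Fold from the inside: start with 2/1.
  3 + 1/2 = 7/2
  3 + 2/7 = 23/7
  1 + 7/23 = 30/23
  7 + 23/30 = 233/30

233/30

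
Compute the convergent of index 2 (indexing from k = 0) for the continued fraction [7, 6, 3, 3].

136/19

Using pₖ = aₖpₖ₋₁ + pₖ₋₂, qₖ = aₖqₖ₋₁ + qₖ₋₂ (with p₋₁=1, p₋₂=0, q₋₁=0, q₋₂=1):
  k=0: a=7, p=7, q=1
  k=1: a=6, p=43, q=6
  k=2: a=3, p=136, q=19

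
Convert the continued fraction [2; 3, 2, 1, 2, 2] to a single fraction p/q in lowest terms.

Using pₖ = aₖpₖ₋₁ + pₖ₋₂ and qₖ = aₖqₖ₋₁ + qₖ₋₂:
  k=0: a=2, p=2, q=1
  k=1: a=3, p=7, q=3
  k=2: a=2, p=16, q=7
  k=3: a=1, p=23, q=10
  k=4: a=2, p=62, q=27
  k=5: a=2, p=147, q=64

147/64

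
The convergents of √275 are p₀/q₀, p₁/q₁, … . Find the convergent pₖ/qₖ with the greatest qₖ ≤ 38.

199/12

√275 = [16; 1, 1, 2, 1, 1, 32, …] (period length 6).
Convergents:
  p_0/q_0 = 16/1
  p_1/q_1 = 17/1
  p_2/q_2 = 33/2
  p_3/q_3 = 83/5
  p_4/q_4 = 116/7
  p_5/q_5 = 199/12
  p_6/q_6 = 6484/391
q_5 = 12 ≤ 38 < 391 = q_6, so the answer is 199/12.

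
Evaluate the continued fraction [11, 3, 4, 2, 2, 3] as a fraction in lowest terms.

Using pₖ = aₖpₖ₋₁ + pₖ₋₂ and qₖ = aₖqₖ₋₁ + qₖ₋₂:
  k=0: a=11, p=11, q=1
  k=1: a=3, p=34, q=3
  k=2: a=4, p=147, q=13
  k=3: a=2, p=328, q=29
  k=4: a=2, p=803, q=71
  k=5: a=3, p=2737, q=242

2737/242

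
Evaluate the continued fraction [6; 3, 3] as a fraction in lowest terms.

Using pₖ = aₖpₖ₋₁ + pₖ₋₂ and qₖ = aₖqₖ₋₁ + qₖ₋₂:
  k=0: a=6, p=6, q=1
  k=1: a=3, p=19, q=3
  k=2: a=3, p=63, q=10

63/10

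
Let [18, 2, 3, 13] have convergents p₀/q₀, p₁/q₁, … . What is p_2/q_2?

129/7

Using pₖ = aₖpₖ₋₁ + pₖ₋₂, qₖ = aₖqₖ₋₁ + qₖ₋₂ (with p₋₁=1, p₋₂=0, q₋₁=0, q₋₂=1):
  k=0: a=18, p=18, q=1
  k=1: a=2, p=37, q=2
  k=2: a=3, p=129, q=7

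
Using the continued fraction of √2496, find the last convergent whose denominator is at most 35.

1249/25

√2496 = [49; 1, 23, 1, 98, …] (period length 4).
Convergents:
  p_0/q_0 = 49/1
  p_1/q_1 = 50/1
  p_2/q_2 = 1199/24
  p_3/q_3 = 1249/25
  p_4/q_4 = 123601/2474
q_3 = 25 ≤ 35 < 2474 = q_4, so the answer is 1249/25.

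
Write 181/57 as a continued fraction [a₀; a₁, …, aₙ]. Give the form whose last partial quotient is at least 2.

181 = 3×57 + 10
57 = 5×10 + 7
10 = 1×7 + 3
7 = 2×3 + 1
3 = 3×1 + 0  (stop)
So 181/57 = [3; 5, 1, 2, 3].

[3; 5, 1, 2, 3]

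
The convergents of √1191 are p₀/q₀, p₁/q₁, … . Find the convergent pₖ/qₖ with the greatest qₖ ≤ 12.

√1191 = [34; 1, 1, 22, 1, 1, 68, …] (period length 6).
Convergents:
  p_0/q_0 = 34/1
  p_1/q_1 = 35/1
  p_2/q_2 = 69/2
  p_3/q_3 = 1553/45
q_2 = 2 ≤ 12 < 45 = q_3, so the answer is 69/2.

69/2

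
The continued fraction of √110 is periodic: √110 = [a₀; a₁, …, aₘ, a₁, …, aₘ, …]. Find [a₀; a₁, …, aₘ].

a₀ = ⌊√110⌋ = 10.
With m₀=0, d₀=1 and mₖ₊₁ = dₖaₖ − mₖ, dₖ₊₁ = (n − mₖ₊₁²)/dₖ, aₖ₊₁ = ⌊(a₀+mₖ₊₁)/dₖ₊₁⌋:
  k=1: m=10, d=10, a=2
  k=2: m=10, d=1, a=20
d=1 and a=2a₀=20 at k=2, so the next step gives (m, d) = (10, 10) again — its k=1 value — and the period has length 2.

[10; 2, 20]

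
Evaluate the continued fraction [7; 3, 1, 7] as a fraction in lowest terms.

Fold from the inside: start with 7/1.
  1 + 1/7 = 8/7
  3 + 7/8 = 31/8
  7 + 8/31 = 225/31

225/31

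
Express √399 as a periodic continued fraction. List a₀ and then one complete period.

[19; 1, 38]

a₀ = ⌊√399⌋ = 19.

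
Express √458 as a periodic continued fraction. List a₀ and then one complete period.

[21; 2, 2, 42]

a₀ = ⌊√458⌋ = 21.
With m₀=0, d₀=1 and mₖ₊₁ = dₖaₖ − mₖ, dₖ₊₁ = (n − mₖ₊₁²)/dₖ, aₖ₊₁ = ⌊(a₀+mₖ₊₁)/dₖ₊₁⌋:
  k=1: m=21, d=17, a=2
  k=2: m=13, d=17, a=2
  k=3: m=21, d=1, a=42
d=1 and a=2a₀=42 at k=3, so the next step gives (m, d) = (21, 17) again — its k=1 value — and the period has length 3.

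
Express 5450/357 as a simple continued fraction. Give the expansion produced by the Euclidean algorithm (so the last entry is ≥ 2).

5450 = 15×357 + 95
357 = 3×95 + 72
95 = 1×72 + 23
72 = 3×23 + 3
23 = 7×3 + 2
3 = 1×2 + 1
2 = 2×1 + 0  (stop)
So 5450/357 = [15; 3, 1, 3, 7, 1, 2].

[15; 3, 1, 3, 7, 1, 2]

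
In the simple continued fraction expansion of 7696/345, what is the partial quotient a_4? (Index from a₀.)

12

7696 = 22·345 + 106   →  a_0 = 22
345 = 3·106 + 27   →  a_1 = 3
106 = 3·27 + 25   →  a_2 = 3
27 = 1·25 + 2   →  a_3 = 1
25 = 12·2 + 1   →  a_4 = 12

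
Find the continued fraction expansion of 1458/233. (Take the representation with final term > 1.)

1458 = 6*233 + 60
233 = 3*60 + 53
60 = 1*53 + 7
53 = 7*7 + 4
7 = 1*4 + 3
4 = 1*3 + 1
3 = 3*1 + 0  (stop)
So 1458/233 = [6; 3, 1, 7, 1, 1, 3].

[6; 3, 1, 7, 1, 1, 3]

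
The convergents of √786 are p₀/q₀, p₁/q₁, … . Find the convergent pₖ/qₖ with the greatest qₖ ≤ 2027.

43988/1569

√786 = [28; 28, 56, …] (period length 2).
Convergents:
  p_0/q_0 = 28/1
  p_1/q_1 = 785/28
  p_2/q_2 = 43988/1569
  p_3/q_3 = 1232449/43960
q_2 = 1569 ≤ 2027 < 43960 = q_3, so the answer is 43988/1569.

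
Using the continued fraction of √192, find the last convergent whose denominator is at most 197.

√192 = [13; 1, 5, 1, 26, …] (period length 4).
Convergents:
  p_0/q_0 = 13/1
  p_1/q_1 = 14/1
  p_2/q_2 = 83/6
  p_3/q_3 = 97/7
  p_4/q_4 = 2605/188
  p_5/q_5 = 2702/195
  p_6/q_6 = 16115/1163
q_5 = 195 ≤ 197 < 1163 = q_6, so the answer is 2702/195.

2702/195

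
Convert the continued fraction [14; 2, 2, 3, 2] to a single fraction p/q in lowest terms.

562/39

Fold from the inside: start with 2/1.
  3 + 1/2 = 7/2
  2 + 2/7 = 16/7
  2 + 7/16 = 39/16
  14 + 16/39 = 562/39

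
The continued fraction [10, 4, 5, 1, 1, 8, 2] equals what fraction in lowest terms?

8519/832

Using pₖ = aₖpₖ₋₁ + pₖ₋₂ and qₖ = aₖqₖ₋₁ + qₖ₋₂:
  k=0: a=10, p=10, q=1
  k=1: a=4, p=41, q=4
  k=2: a=5, p=215, q=21
  k=3: a=1, p=256, q=25
  k=4: a=1, p=471, q=46
  k=5: a=8, p=4024, q=393
  k=6: a=2, p=8519, q=832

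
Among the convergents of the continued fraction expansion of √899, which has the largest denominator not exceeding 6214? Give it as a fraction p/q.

√899 = [29; 1, 58, …] (period length 2).
Convergents:
  p_0/q_0 = 29/1
  p_1/q_1 = 30/1
  p_2/q_2 = 1769/59
  p_3/q_3 = 1799/60
  p_4/q_4 = 106111/3539
  p_5/q_5 = 107910/3599
  p_6/q_6 = 6364891/212281
q_5 = 3599 ≤ 6214 < 212281 = q_6, so the answer is 107910/3599.

107910/3599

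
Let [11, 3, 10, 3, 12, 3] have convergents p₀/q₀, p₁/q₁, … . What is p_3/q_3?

Using pₖ = aₖpₖ₋₁ + pₖ₋₂, qₖ = aₖqₖ₋₁ + qₖ₋₂ (with p₋₁=1, p₋₂=0, q₋₁=0, q₋₂=1):
  k=0: a=11, p=11, q=1
  k=1: a=3, p=34, q=3
  k=2: a=10, p=351, q=31
  k=3: a=3, p=1087, q=96

1087/96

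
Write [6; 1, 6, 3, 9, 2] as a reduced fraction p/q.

2965/432

Fold from the inside: start with 2/1.
  9 + 1/2 = 19/2
  3 + 2/19 = 59/19
  6 + 19/59 = 373/59
  1 + 59/373 = 432/373
  6 + 373/432 = 2965/432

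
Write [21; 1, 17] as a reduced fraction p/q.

395/18

Using pₖ = aₖpₖ₋₁ + pₖ₋₂ and qₖ = aₖqₖ₋₁ + qₖ₋₂:
  k=0: a=21, p=21, q=1
  k=1: a=1, p=22, q=1
  k=2: a=17, p=395, q=18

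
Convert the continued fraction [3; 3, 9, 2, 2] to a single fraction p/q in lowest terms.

485/146

Fold from the inside: start with 2/1.
  2 + 1/2 = 5/2
  9 + 2/5 = 47/5
  3 + 5/47 = 146/47
  3 + 47/146 = 485/146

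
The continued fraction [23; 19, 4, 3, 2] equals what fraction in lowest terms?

13301/577

Fold from the inside: start with 2/1.
  3 + 1/2 = 7/2
  4 + 2/7 = 30/7
  19 + 7/30 = 577/30
  23 + 30/577 = 13301/577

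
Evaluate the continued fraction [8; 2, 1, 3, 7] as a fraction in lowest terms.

669/80

Using pₖ = aₖpₖ₋₁ + pₖ₋₂ and qₖ = aₖqₖ₋₁ + qₖ₋₂:
  k=0: a=8, p=8, q=1
  k=1: a=2, p=17, q=2
  k=2: a=1, p=25, q=3
  k=3: a=3, p=92, q=11
  k=4: a=7, p=669, q=80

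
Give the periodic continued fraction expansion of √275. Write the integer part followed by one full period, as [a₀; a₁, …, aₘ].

a₀ = ⌊√275⌋ = 16.
With m₀=0, d₀=1 and mₖ₊₁ = dₖaₖ − mₖ, dₖ₊₁ = (n − mₖ₊₁²)/dₖ, aₖ₊₁ = ⌊(a₀+mₖ₊₁)/dₖ₊₁⌋:
  k=1: m=16, d=19, a=1
  k=2: m=3, d=14, a=1
  k=3: m=11, d=11, a=2
  k=4: m=11, d=14, a=1
  k=5: m=3, d=19, a=1
  k=6: m=16, d=1, a=32
d=1 and a=2a₀=32 at k=6, so the next step gives (m, d) = (16, 19) again — its k=1 value — and the period has length 6.

[16; 1, 1, 2, 1, 1, 32]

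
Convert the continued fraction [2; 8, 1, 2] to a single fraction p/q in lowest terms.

55/26

Using pₖ = aₖpₖ₋₁ + pₖ₋₂ and qₖ = aₖqₖ₋₁ + qₖ₋₂:
  k=0: a=2, p=2, q=1
  k=1: a=8, p=17, q=8
  k=2: a=1, p=19, q=9
  k=3: a=2, p=55, q=26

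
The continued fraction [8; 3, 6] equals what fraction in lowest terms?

158/19

Fold from the inside: start with 6/1.
  3 + 1/6 = 19/6
  8 + 6/19 = 158/19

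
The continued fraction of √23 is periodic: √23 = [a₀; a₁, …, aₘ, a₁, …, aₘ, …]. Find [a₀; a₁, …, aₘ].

a₀ = ⌊√23⌋ = 4.
With m₀=0, d₀=1 and mₖ₊₁ = dₖaₖ − mₖ, dₖ₊₁ = (n − mₖ₊₁²)/dₖ, aₖ₊₁ = ⌊(a₀+mₖ₊₁)/dₖ₊₁⌋:
  k=1: m=4, d=7, a=1
  k=2: m=3, d=2, a=3
  k=3: m=3, d=7, a=1
  k=4: m=4, d=1, a=8
d=1 and a=2a₀=8 at k=4, so the next step gives (m, d) = (4, 7) again — its k=1 value — and the period has length 4.

[4; 1, 3, 1, 8]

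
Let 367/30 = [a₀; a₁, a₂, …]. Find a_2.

3

367 = 12·30 + 7   →  a_0 = 12
30 = 4·7 + 2   →  a_1 = 4
7 = 3·2 + 1   →  a_2 = 3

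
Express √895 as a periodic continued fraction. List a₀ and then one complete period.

a₀ = ⌊√895⌋ = 29.

[29; 1, 10, 1, 58]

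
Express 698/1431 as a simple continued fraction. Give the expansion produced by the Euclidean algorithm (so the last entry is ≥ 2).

698 = 0*1431 + 698
1431 = 2*698 + 35
698 = 19*35 + 33
35 = 1*33 + 2
33 = 16*2 + 1
2 = 2*1 + 0  (stop)
So 698/1431 = [0; 2, 19, 1, 16, 2].

[0; 2, 19, 1, 16, 2]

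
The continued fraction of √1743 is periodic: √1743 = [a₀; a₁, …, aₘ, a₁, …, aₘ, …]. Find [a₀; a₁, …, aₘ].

a₀ = ⌊√1743⌋ = 41.
With m₀=0, d₀=1 and mₖ₊₁ = dₖaₖ − mₖ, dₖ₊₁ = (n − mₖ₊₁²)/dₖ, aₖ₊₁ = ⌊(a₀+mₖ₊₁)/dₖ₊₁⌋:
  k=1: m=41, d=62, a=1
  k=2: m=21, d=21, a=2
  k=3: m=21, d=62, a=1
  k=4: m=41, d=1, a=82
d=1 and a=2a₀=82 at k=4, so the next step gives (m, d) = (41, 62) again — its k=1 value — and the period has length 4.

[41; 1, 2, 1, 82]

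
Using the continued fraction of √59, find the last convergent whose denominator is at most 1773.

√59 = [7; 1, 2, 7, 2, 1, 14, …] (period length 6).
Convergents:
  p_0/q_0 = 7/1
  p_1/q_1 = 8/1
  p_2/q_2 = 23/3
  p_3/q_3 = 169/22
  p_4/q_4 = 361/47
  p_5/q_5 = 530/69
  p_6/q_6 = 7781/1013
  p_7/q_7 = 8311/1082
  p_8/q_8 = 24403/3177
q_7 = 1082 ≤ 1773 < 3177 = q_8, so the answer is 8311/1082.

8311/1082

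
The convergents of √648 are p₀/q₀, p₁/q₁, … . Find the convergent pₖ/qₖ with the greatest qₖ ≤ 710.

8935/351

√648 = [25; 2, 5, 6, 5, 2, 50, …] (period length 6).
Convergents:
  p_0/q_0 = 25/1
  p_1/q_1 = 51/2
  p_2/q_2 = 280/11
  p_3/q_3 = 1731/68
  p_4/q_4 = 8935/351
  p_5/q_5 = 19601/770
q_4 = 351 ≤ 710 < 770 = q_5, so the answer is 8935/351.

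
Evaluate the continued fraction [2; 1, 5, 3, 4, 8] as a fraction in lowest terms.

Fold from the inside: start with 8/1.
  4 + 1/8 = 33/8
  3 + 8/33 = 107/33
  5 + 33/107 = 568/107
  1 + 107/568 = 675/568
  2 + 568/675 = 1918/675

1918/675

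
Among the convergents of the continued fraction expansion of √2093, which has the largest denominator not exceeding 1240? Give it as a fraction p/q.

√2093 = [45; 1, 2, 1, 90, …] (period length 4).
Convergents:
  p_0/q_0 = 45/1
  p_1/q_1 = 46/1
  p_2/q_2 = 137/3
  p_3/q_3 = 183/4
  p_4/q_4 = 16607/363
  p_5/q_5 = 16790/367
  p_6/q_6 = 50187/1097
  p_7/q_7 = 66977/1464
q_6 = 1097 ≤ 1240 < 1464 = q_7, so the answer is 50187/1097.

50187/1097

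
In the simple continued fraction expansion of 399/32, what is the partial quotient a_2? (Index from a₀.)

399 = 12·32 + 15   →  a_0 = 12
32 = 2·15 + 2   →  a_1 = 2
15 = 7·2 + 1   →  a_2 = 7

7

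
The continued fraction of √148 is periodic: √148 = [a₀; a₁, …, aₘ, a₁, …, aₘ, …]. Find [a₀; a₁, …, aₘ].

[12; 6, 24]

a₀ = ⌊√148⌋ = 12.
With m₀=0, d₀=1 and mₖ₊₁ = dₖaₖ − mₖ, dₖ₊₁ = (n − mₖ₊₁²)/dₖ, aₖ₊₁ = ⌊(a₀+mₖ₊₁)/dₖ₊₁⌋:
  k=1: m=12, d=4, a=6
  k=2: m=12, d=1, a=24
d=1 and a=2a₀=24 at k=2, so the next step gives (m, d) = (12, 4) again — its k=1 value — and the period has length 2.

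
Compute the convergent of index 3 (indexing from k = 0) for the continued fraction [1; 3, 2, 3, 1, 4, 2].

31/24

Using pₖ = aₖpₖ₋₁ + pₖ₋₂, qₖ = aₖqₖ₋₁ + qₖ₋₂ (with p₋₁=1, p₋₂=0, q₋₁=0, q₋₂=1):
  k=0: a=1, p=1, q=1
  k=1: a=3, p=4, q=3
  k=2: a=2, p=9, q=7
  k=3: a=3, p=31, q=24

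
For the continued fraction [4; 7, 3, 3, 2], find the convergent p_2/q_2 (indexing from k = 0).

91/22

Using pₖ = aₖpₖ₋₁ + pₖ₋₂, qₖ = aₖqₖ₋₁ + qₖ₋₂ (with p₋₁=1, p₋₂=0, q₋₁=0, q₋₂=1):
  k=0: a=4, p=4, q=1
  k=1: a=7, p=29, q=7
  k=2: a=3, p=91, q=22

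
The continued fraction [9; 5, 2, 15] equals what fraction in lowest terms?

Fold from the inside: start with 15/1.
  2 + 1/15 = 31/15
  5 + 15/31 = 170/31
  9 + 31/170 = 1561/170

1561/170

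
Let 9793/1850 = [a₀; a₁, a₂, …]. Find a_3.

2

9793 = 5·1850 + 543   →  a_0 = 5
1850 = 3·543 + 221   →  a_1 = 3
543 = 2·221 + 101   →  a_2 = 2
221 = 2·101 + 19   →  a_3 = 2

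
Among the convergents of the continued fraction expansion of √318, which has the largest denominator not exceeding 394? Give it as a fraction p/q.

3834/215

√318 = [17; 1, 4, 1, 34, …] (period length 4).
Convergents:
  p_0/q_0 = 17/1
  p_1/q_1 = 18/1
  p_2/q_2 = 89/5
  p_3/q_3 = 107/6
  p_4/q_4 = 3727/209
  p_5/q_5 = 3834/215
  p_6/q_6 = 19063/1069
q_5 = 215 ≤ 394 < 1069 = q_6, so the answer is 3834/215.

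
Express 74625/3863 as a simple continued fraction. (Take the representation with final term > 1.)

[19; 3, 6, 1, 6, 6, 4]

74625 = 19*3863 + 1228
3863 = 3*1228 + 179
1228 = 6*179 + 154
179 = 1*154 + 25
154 = 6*25 + 4
25 = 6*4 + 1
4 = 4*1 + 0  (stop)
So 74625/3863 = [19; 3, 6, 1, 6, 6, 4].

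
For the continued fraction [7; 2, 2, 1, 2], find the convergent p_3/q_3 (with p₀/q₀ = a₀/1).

52/7

Using pₖ = aₖpₖ₋₁ + pₖ₋₂, qₖ = aₖqₖ₋₁ + qₖ₋₂ (with p₋₁=1, p₋₂=0, q₋₁=0, q₋₂=1):
  k=0: a=7, p=7, q=1
  k=1: a=2, p=15, q=2
  k=2: a=2, p=37, q=5
  k=3: a=1, p=52, q=7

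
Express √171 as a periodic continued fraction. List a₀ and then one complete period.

[13; 13, 26]

a₀ = ⌊√171⌋ = 13.
With m₀=0, d₀=1 and mₖ₊₁ = dₖaₖ − mₖ, dₖ₊₁ = (n − mₖ₊₁²)/dₖ, aₖ₊₁ = ⌊(a₀+mₖ₊₁)/dₖ₊₁⌋:
  k=1: m=13, d=2, a=13
  k=2: m=13, d=1, a=26
d=1 and a=2a₀=26 at k=2, so the next step gives (m, d) = (13, 2) again — its k=1 value — and the period has length 2.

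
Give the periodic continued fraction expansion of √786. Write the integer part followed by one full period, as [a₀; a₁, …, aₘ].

[28; 28, 56]

a₀ = ⌊√786⌋ = 28.
With m₀=0, d₀=1 and mₖ₊₁ = dₖaₖ − mₖ, dₖ₊₁ = (n − mₖ₊₁²)/dₖ, aₖ₊₁ = ⌊(a₀+mₖ₊₁)/dₖ₊₁⌋:
  k=1: m=28, d=2, a=28
  k=2: m=28, d=1, a=56
d=1 and a=2a₀=56 at k=2, so the next step gives (m, d) = (28, 2) again — its k=1 value — and the period has length 2.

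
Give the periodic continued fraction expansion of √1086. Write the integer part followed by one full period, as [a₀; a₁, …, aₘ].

[32; 1, 20, 1, 64]

a₀ = ⌊√1086⌋ = 32.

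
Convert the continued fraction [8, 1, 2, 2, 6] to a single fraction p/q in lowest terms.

392/45

Fold from the inside: start with 6/1.
  2 + 1/6 = 13/6
  2 + 6/13 = 32/13
  1 + 13/32 = 45/32
  8 + 32/45 = 392/45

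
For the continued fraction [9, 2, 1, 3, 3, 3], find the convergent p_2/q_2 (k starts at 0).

Using pₖ = aₖpₖ₋₁ + pₖ₋₂, qₖ = aₖqₖ₋₁ + qₖ₋₂ (with p₋₁=1, p₋₂=0, q₋₁=0, q₋₂=1):
  k=0: a=9, p=9, q=1
  k=1: a=2, p=19, q=2
  k=2: a=1, p=28, q=3

28/3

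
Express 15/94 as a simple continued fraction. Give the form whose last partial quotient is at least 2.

[0; 6, 3, 1, 3]

15 = 0*94 + 15
94 = 6*15 + 4
15 = 3*4 + 3
4 = 1*3 + 1
3 = 3*1 + 0  (stop)
So 15/94 = [0; 6, 3, 1, 3].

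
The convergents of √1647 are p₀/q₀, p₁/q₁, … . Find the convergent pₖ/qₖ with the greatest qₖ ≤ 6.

203/5

√1647 = [40; 1, 1, 2, 1, 1, 80, …] (period length 6).
Convergents:
  p_0/q_0 = 40/1
  p_1/q_1 = 41/1
  p_2/q_2 = 81/2
  p_3/q_3 = 203/5
  p_4/q_4 = 284/7
q_3 = 5 ≤ 6 < 7 = q_4, so the answer is 203/5.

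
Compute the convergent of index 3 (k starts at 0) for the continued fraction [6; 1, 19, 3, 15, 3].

424/61

Using pₖ = aₖpₖ₋₁ + pₖ₋₂, qₖ = aₖqₖ₋₁ + qₖ₋₂ (with p₋₁=1, p₋₂=0, q₋₁=0, q₋₂=1):
  k=0: a=6, p=6, q=1
  k=1: a=1, p=7, q=1
  k=2: a=19, p=139, q=20
  k=3: a=3, p=424, q=61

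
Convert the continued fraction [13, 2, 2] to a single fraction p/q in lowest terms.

67/5

Using pₖ = aₖpₖ₋₁ + pₖ₋₂ and qₖ = aₖqₖ₋₁ + qₖ₋₂:
  k=0: a=13, p=13, q=1
  k=1: a=2, p=27, q=2
  k=2: a=2, p=67, q=5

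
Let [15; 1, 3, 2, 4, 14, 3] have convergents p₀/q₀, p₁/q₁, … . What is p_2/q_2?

63/4

Using pₖ = aₖpₖ₋₁ + pₖ₋₂, qₖ = aₖqₖ₋₁ + qₖ₋₂ (with p₋₁=1, p₋₂=0, q₋₁=0, q₋₂=1):
  k=0: a=15, p=15, q=1
  k=1: a=1, p=16, q=1
  k=2: a=3, p=63, q=4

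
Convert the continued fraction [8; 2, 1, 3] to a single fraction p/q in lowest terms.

92/11

Fold from the inside: start with 3/1.
  1 + 1/3 = 4/3
  2 + 3/4 = 11/4
  8 + 4/11 = 92/11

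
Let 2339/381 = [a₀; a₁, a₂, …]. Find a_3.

3

2339 = 6·381 + 53   →  a_0 = 6
381 = 7·53 + 10   →  a_1 = 7
53 = 5·10 + 3   →  a_2 = 5
10 = 3·3 + 1   →  a_3 = 3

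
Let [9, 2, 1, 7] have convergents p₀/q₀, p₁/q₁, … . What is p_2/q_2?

28/3

Using pₖ = aₖpₖ₋₁ + pₖ₋₂, qₖ = aₖqₖ₋₁ + qₖ₋₂ (with p₋₁=1, p₋₂=0, q₋₁=0, q₋₂=1):
  k=0: a=9, p=9, q=1
  k=1: a=2, p=19, q=2
  k=2: a=1, p=28, q=3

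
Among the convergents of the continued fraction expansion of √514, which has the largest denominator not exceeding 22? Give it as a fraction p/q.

68/3

√514 = [22; 1, 2, 22, 2, 1, 44, …] (period length 6).
Convergents:
  p_0/q_0 = 22/1
  p_1/q_1 = 23/1
  p_2/q_2 = 68/3
  p_3/q_3 = 1519/67
q_2 = 3 ≤ 22 < 67 = q_3, so the answer is 68/3.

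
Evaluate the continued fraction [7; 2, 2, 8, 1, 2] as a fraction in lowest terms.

1007/136

Fold from the inside: start with 2/1.
  1 + 1/2 = 3/2
  8 + 2/3 = 26/3
  2 + 3/26 = 55/26
  2 + 26/55 = 136/55
  7 + 55/136 = 1007/136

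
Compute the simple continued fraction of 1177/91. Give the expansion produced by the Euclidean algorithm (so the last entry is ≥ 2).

1177 = 12*91 + 85
91 = 1*85 + 6
85 = 14*6 + 1
6 = 6*1 + 0  (stop)
So 1177/91 = [12; 1, 14, 6].

[12; 1, 14, 6]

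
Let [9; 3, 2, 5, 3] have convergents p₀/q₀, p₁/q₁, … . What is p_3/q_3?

353/38

Using pₖ = aₖpₖ₋₁ + pₖ₋₂, qₖ = aₖqₖ₋₁ + qₖ₋₂ (with p₋₁=1, p₋₂=0, q₋₁=0, q₋₂=1):
  k=0: a=9, p=9, q=1
  k=1: a=3, p=28, q=3
  k=2: a=2, p=65, q=7
  k=3: a=5, p=353, q=38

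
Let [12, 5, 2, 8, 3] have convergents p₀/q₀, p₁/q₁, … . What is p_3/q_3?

1133/93

Using pₖ = aₖpₖ₋₁ + pₖ₋₂, qₖ = aₖqₖ₋₁ + qₖ₋₂ (with p₋₁=1, p₋₂=0, q₋₁=0, q₋₂=1):
  k=0: a=12, p=12, q=1
  k=1: a=5, p=61, q=5
  k=2: a=2, p=134, q=11
  k=3: a=8, p=1133, q=93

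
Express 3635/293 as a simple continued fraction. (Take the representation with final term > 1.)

[12; 2, 2, 6, 9]

3635 = 12·293 + 119
293 = 2·119 + 55
119 = 2·55 + 9
55 = 6·9 + 1
9 = 9·1 + 0  (stop)
So 3635/293 = [12; 2, 2, 6, 9].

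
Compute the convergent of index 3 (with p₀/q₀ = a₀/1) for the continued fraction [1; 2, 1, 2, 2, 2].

11/8

Using pₖ = aₖpₖ₋₁ + pₖ₋₂, qₖ = aₖqₖ₋₁ + qₖ₋₂ (with p₋₁=1, p₋₂=0, q₋₁=0, q₋₂=1):
  k=0: a=1, p=1, q=1
  k=1: a=2, p=3, q=2
  k=2: a=1, p=4, q=3
  k=3: a=2, p=11, q=8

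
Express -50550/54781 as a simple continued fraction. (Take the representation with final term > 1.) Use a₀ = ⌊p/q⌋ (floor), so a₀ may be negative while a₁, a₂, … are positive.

[-1; 12, 1, 18, 17, 13]

-50550 = -1*54781 + 4231
54781 = 12*4231 + 4009
4231 = 1*4009 + 222
4009 = 18*222 + 13
222 = 17*13 + 1
13 = 13*1 + 0  (stop)
So -50550/54781 = [-1; 12, 1, 18, 17, 13].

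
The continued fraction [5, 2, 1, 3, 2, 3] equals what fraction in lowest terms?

461/86

Using pₖ = aₖpₖ₋₁ + pₖ₋₂ and qₖ = aₖqₖ₋₁ + qₖ₋₂:
  k=0: a=5, p=5, q=1
  k=1: a=2, p=11, q=2
  k=2: a=1, p=16, q=3
  k=3: a=3, p=59, q=11
  k=4: a=2, p=134, q=25
  k=5: a=3, p=461, q=86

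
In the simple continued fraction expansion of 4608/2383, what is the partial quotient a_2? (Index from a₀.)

4608 = 1·2383 + 2225   →  a_0 = 1
2383 = 1·2225 + 158   →  a_1 = 1
2225 = 14·158 + 13   →  a_2 = 14

14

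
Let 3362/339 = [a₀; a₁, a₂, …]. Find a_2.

11

3362 = 9·339 + 311   →  a_0 = 9
339 = 1·311 + 28   →  a_1 = 1
311 = 11·28 + 3   →  a_2 = 11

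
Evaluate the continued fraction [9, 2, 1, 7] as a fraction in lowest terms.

215/23

Fold from the inside: start with 7/1.
  1 + 1/7 = 8/7
  2 + 7/8 = 23/8
  9 + 8/23 = 215/23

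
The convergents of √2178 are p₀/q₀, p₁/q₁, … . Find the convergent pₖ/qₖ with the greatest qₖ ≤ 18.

√2178 = [46; 1, 2, 46, 2, 1, 92, …] (period length 6).
Convergents:
  p_0/q_0 = 46/1
  p_1/q_1 = 47/1
  p_2/q_2 = 140/3
  p_3/q_3 = 6487/139
q_2 = 3 ≤ 18 < 139 = q_3, so the answer is 140/3.

140/3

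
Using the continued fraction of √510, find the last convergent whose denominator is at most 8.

158/7

√510 = [22; 1, 1, 2, 1, 1, 44, …] (period length 6).
Convergents:
  p_0/q_0 = 22/1
  p_1/q_1 = 23/1
  p_2/q_2 = 45/2
  p_3/q_3 = 113/5
  p_4/q_4 = 158/7
  p_5/q_5 = 271/12
q_4 = 7 ≤ 8 < 12 = q_5, so the answer is 158/7.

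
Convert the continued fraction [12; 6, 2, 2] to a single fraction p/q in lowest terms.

389/32

Fold from the inside: start with 2/1.
  2 + 1/2 = 5/2
  6 + 2/5 = 32/5
  12 + 5/32 = 389/32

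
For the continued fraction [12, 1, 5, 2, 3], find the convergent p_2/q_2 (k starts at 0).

77/6

Using pₖ = aₖpₖ₋₁ + pₖ₋₂, qₖ = aₖqₖ₋₁ + qₖ₋₂ (with p₋₁=1, p₋₂=0, q₋₁=0, q₋₂=1):
  k=0: a=12, p=12, q=1
  k=1: a=1, p=13, q=1
  k=2: a=5, p=77, q=6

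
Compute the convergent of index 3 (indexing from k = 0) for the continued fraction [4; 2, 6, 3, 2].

Using pₖ = aₖpₖ₋₁ + pₖ₋₂, qₖ = aₖqₖ₋₁ + qₖ₋₂ (with p₋₁=1, p₋₂=0, q₋₁=0, q₋₂=1):
  k=0: a=4, p=4, q=1
  k=1: a=2, p=9, q=2
  k=2: a=6, p=58, q=13
  k=3: a=3, p=183, q=41

183/41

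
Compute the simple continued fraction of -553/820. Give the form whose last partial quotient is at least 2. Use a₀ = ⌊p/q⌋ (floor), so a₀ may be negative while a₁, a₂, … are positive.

[-1; 3, 14, 19]

-553 = -1×820 + 267
820 = 3×267 + 19
267 = 14×19 + 1
19 = 19×1 + 0  (stop)
So -553/820 = [-1; 3, 14, 19].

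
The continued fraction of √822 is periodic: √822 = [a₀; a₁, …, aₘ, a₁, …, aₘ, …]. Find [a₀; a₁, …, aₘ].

[28; 1, 2, 28, 2, 1, 56]

a₀ = ⌊√822⌋ = 28.
With m₀=0, d₀=1 and mₖ₊₁ = dₖaₖ − mₖ, dₖ₊₁ = (n − mₖ₊₁²)/dₖ, aₖ₊₁ = ⌊(a₀+mₖ₊₁)/dₖ₊₁⌋:
  k=1: m=28, d=38, a=1
  k=2: m=10, d=19, a=2
  k=3: m=28, d=2, a=28
  k=4: m=28, d=19, a=2
  k=5: m=10, d=38, a=1
  k=6: m=28, d=1, a=56
d=1 and a=2a₀=56 at k=6, so the next step gives (m, d) = (28, 38) again — its k=1 value — and the period has length 6.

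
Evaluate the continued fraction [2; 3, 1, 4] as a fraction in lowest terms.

Fold from the inside: start with 4/1.
  1 + 1/4 = 5/4
  3 + 4/5 = 19/5
  2 + 5/19 = 43/19

43/19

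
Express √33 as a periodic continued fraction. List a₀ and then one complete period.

a₀ = ⌊√33⌋ = 5.
With m₀=0, d₀=1 and mₖ₊₁ = dₖaₖ − mₖ, dₖ₊₁ = (n − mₖ₊₁²)/dₖ, aₖ₊₁ = ⌊(a₀+mₖ₊₁)/dₖ₊₁⌋:
  k=1: m=5, d=8, a=1
  k=2: m=3, d=3, a=2
  k=3: m=3, d=8, a=1
  k=4: m=5, d=1, a=10
d=1 and a=2a₀=10 at k=4, so the next step gives (m, d) = (5, 8) again — its k=1 value — and the period has length 4.

[5; 1, 2, 1, 10]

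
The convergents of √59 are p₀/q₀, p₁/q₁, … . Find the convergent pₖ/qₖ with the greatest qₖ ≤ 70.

530/69

√59 = [7; 1, 2, 7, 2, 1, 14, …] (period length 6).
Convergents:
  p_0/q_0 = 7/1
  p_1/q_1 = 8/1
  p_2/q_2 = 23/3
  p_3/q_3 = 169/22
  p_4/q_4 = 361/47
  p_5/q_5 = 530/69
  p_6/q_6 = 7781/1013
q_5 = 69 ≤ 70 < 1013 = q_6, so the answer is 530/69.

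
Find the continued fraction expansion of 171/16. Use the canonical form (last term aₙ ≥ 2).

171 = 10×16 + 11
16 = 1×11 + 5
11 = 2×5 + 1
5 = 5×1 + 0  (stop)
So 171/16 = [10; 1, 2, 5].

[10; 1, 2, 5]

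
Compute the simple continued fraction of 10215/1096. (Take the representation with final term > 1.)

10215 = 9×1096 + 351
1096 = 3×351 + 43
351 = 8×43 + 7
43 = 6×7 + 1
7 = 7×1 + 0  (stop)
So 10215/1096 = [9; 3, 8, 6, 7].

[9; 3, 8, 6, 7]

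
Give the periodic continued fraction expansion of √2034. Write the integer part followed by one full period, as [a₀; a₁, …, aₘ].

a₀ = ⌊√2034⌋ = 45.
With m₀=0, d₀=1 and mₖ₊₁ = dₖaₖ − mₖ, dₖ₊₁ = (n − mₖ₊₁²)/dₖ, aₖ₊₁ = ⌊(a₀+mₖ₊₁)/dₖ₊₁⌋:
  k=1: m=45, d=9, a=10
  k=2: m=45, d=1, a=90
d=1 and a=2a₀=90 at k=2, so the next step gives (m, d) = (45, 9) again — its k=1 value — and the period has length 2.

[45; 10, 90]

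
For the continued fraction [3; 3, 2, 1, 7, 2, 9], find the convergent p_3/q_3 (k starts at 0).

33/10

Using pₖ = aₖpₖ₋₁ + pₖ₋₂, qₖ = aₖqₖ₋₁ + qₖ₋₂ (with p₋₁=1, p₋₂=0, q₋₁=0, q₋₂=1):
  k=0: a=3, p=3, q=1
  k=1: a=3, p=10, q=3
  k=2: a=2, p=23, q=7
  k=3: a=1, p=33, q=10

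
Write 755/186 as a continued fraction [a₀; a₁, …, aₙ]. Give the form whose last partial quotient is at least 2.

[4; 16, 1, 10]

755 = 4·186 + 11
186 = 16·11 + 10
11 = 1·10 + 1
10 = 10·1 + 0  (stop)
So 755/186 = [4; 16, 1, 10].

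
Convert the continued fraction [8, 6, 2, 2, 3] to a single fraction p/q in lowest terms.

889/109

Fold from the inside: start with 3/1.
  2 + 1/3 = 7/3
  2 + 3/7 = 17/7
  6 + 7/17 = 109/17
  8 + 17/109 = 889/109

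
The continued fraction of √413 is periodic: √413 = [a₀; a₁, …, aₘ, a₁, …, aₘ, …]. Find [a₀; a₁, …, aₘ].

a₀ = ⌊√413⌋ = 20.
With m₀=0, d₀=1 and mₖ₊₁ = dₖaₖ − mₖ, dₖ₊₁ = (n − mₖ₊₁²)/dₖ, aₖ₊₁ = ⌊(a₀+mₖ₊₁)/dₖ₊₁⌋:
  k=1: m=20, d=13, a=3
  k=2: m=19, d=4, a=9
  k=3: m=17, d=31, a=1
  k=4: m=14, d=7, a=4
  k=5: m=14, d=31, a=1
  k=6: m=17, d=4, a=9
  k=7: m=19, d=13, a=3
  k=8: m=20, d=1, a=40
d=1 and a=2a₀=40 at k=8, so the next step gives (m, d) = (20, 13) again — its k=1 value — and the period has length 8.

[20; 3, 9, 1, 4, 1, 9, 3, 40]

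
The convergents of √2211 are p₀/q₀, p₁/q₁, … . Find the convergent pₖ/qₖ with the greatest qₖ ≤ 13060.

207787/4419

√2211 = [47; 47, 94, …] (period length 2).
Convergents:
  p_0/q_0 = 47/1
  p_1/q_1 = 2210/47
  p_2/q_2 = 207787/4419
  p_3/q_3 = 9768199/207740
q_2 = 4419 ≤ 13060 < 207740 = q_3, so the answer is 207787/4419.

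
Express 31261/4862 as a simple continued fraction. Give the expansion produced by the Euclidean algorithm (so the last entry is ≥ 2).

[6; 2, 3, 18, 2, 18]

31261 = 6·4862 + 2089
4862 = 2·2089 + 684
2089 = 3·684 + 37
684 = 18·37 + 18
37 = 2·18 + 1
18 = 18·1 + 0  (stop)
So 31261/4862 = [6; 2, 3, 18, 2, 18].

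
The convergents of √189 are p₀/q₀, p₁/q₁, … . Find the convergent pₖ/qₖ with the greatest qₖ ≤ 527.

√189 = [13; 1, 2, 1, 26, …] (period length 4).
Convergents:
  p_0/q_0 = 13/1
  p_1/q_1 = 14/1
  p_2/q_2 = 41/3
  p_3/q_3 = 55/4
  p_4/q_4 = 1471/107
  p_5/q_5 = 1526/111
  p_6/q_6 = 4523/329
  p_7/q_7 = 6049/440
  p_8/q_8 = 161797/11769
q_7 = 440 ≤ 527 < 11769 = q_8, so the answer is 6049/440.

6049/440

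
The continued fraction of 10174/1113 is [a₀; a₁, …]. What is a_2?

11

10174 = 9·1113 + 157   →  a_0 = 9
1113 = 7·157 + 14   →  a_1 = 7
157 = 11·14 + 3   →  a_2 = 11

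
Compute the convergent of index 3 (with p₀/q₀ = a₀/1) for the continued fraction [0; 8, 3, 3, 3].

10/83

Using pₖ = aₖpₖ₋₁ + pₖ₋₂, qₖ = aₖqₖ₋₁ + qₖ₋₂ (with p₋₁=1, p₋₂=0, q₋₁=0, q₋₂=1):
  k=0: a=0, p=0, q=1
  k=1: a=8, p=1, q=8
  k=2: a=3, p=3, q=25
  k=3: a=3, p=10, q=83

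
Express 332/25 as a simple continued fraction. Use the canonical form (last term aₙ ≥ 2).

332 = 13×25 + 7
25 = 3×7 + 4
7 = 1×4 + 3
4 = 1×3 + 1
3 = 3×1 + 0  (stop)
So 332/25 = [13; 3, 1, 1, 3].

[13; 3, 1, 1, 3]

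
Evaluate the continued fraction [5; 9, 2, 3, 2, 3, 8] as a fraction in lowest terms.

Using pₖ = aₖpₖ₋₁ + pₖ₋₂ and qₖ = aₖqₖ₋₁ + qₖ₋₂:
  k=0: a=5, p=5, q=1
  k=1: a=9, p=46, q=9
  k=2: a=2, p=97, q=19
  k=3: a=3, p=337, q=66
  k=4: a=2, p=771, q=151
  k=5: a=3, p=2650, q=519
  k=6: a=8, p=21971, q=4303

21971/4303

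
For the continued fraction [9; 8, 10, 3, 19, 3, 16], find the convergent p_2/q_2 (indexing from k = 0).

739/81

Using pₖ = aₖpₖ₋₁ + pₖ₋₂, qₖ = aₖqₖ₋₁ + qₖ₋₂ (with p₋₁=1, p₋₂=0, q₋₁=0, q₋₂=1):
  k=0: a=9, p=9, q=1
  k=1: a=8, p=73, q=8
  k=2: a=10, p=739, q=81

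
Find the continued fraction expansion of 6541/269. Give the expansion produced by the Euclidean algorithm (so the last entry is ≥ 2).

6541 = 24·269 + 85
269 = 3·85 + 14
85 = 6·14 + 1
14 = 14·1 + 0  (stop)
So 6541/269 = [24; 3, 6, 14].

[24; 3, 6, 14]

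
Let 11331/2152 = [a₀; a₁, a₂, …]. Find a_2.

11331 = 5·2152 + 571   →  a_0 = 5
2152 = 3·571 + 439   →  a_1 = 3
571 = 1·439 + 132   →  a_2 = 1

1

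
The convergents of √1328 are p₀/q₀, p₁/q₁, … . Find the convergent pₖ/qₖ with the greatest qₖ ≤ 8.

255/7

√1328 = [36; 2, 3, 1, 3, 1, 3, 2, 72, …] (period length 8).
Convergents:
  p_0/q_0 = 36/1
  p_1/q_1 = 73/2
  p_2/q_2 = 255/7
  p_3/q_3 = 328/9
q_2 = 7 ≤ 8 < 9 = q_3, so the answer is 255/7.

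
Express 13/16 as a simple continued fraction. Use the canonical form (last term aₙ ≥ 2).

13 = 0·16 + 13
16 = 1·13 + 3
13 = 4·3 + 1
3 = 3·1 + 0  (stop)
So 13/16 = [0; 1, 4, 3].

[0; 1, 4, 3]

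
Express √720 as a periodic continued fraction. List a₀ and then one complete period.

a₀ = ⌊√720⌋ = 26.
With m₀=0, d₀=1 and mₖ₊₁ = dₖaₖ − mₖ, dₖ₊₁ = (n − mₖ₊₁²)/dₖ, aₖ₊₁ = ⌊(a₀+mₖ₊₁)/dₖ₊₁⌋:
  k=1: m=26, d=44, a=1
  k=2: m=18, d=9, a=4
  k=3: m=18, d=44, a=1
  k=4: m=26, d=1, a=52
d=1 and a=2a₀=52 at k=4, so the next step gives (m, d) = (26, 44) again — its k=1 value — and the period has length 4.

[26; 1, 4, 1, 52]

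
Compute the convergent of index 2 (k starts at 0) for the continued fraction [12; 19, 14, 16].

3218/267

Using pₖ = aₖpₖ₋₁ + pₖ₋₂, qₖ = aₖqₖ₋₁ + qₖ₋₂ (with p₋₁=1, p₋₂=0, q₋₁=0, q₋₂=1):
  k=0: a=12, p=12, q=1
  k=1: a=19, p=229, q=19
  k=2: a=14, p=3218, q=267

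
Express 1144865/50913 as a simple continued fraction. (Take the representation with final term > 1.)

1144865 = 22·50913 + 24779
50913 = 2·24779 + 1355
24779 = 18·1355 + 389
1355 = 3·389 + 188
389 = 2·188 + 13
188 = 14·13 + 6
13 = 2·6 + 1
6 = 6·1 + 0  (stop)
So 1144865/50913 = [22; 2, 18, 3, 2, 14, 2, 6].

[22; 2, 18, 3, 2, 14, 2, 6]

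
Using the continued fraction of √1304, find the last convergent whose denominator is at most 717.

23436/649

√1304 = [36; 9, 72, …] (period length 2).
Convergents:
  p_0/q_0 = 36/1
  p_1/q_1 = 325/9
  p_2/q_2 = 23436/649
  p_3/q_3 = 211249/5850
q_2 = 649 ≤ 717 < 5850 = q_3, so the answer is 23436/649.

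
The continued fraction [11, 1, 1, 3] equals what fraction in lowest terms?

Using pₖ = aₖpₖ₋₁ + pₖ₋₂ and qₖ = aₖqₖ₋₁ + qₖ₋₂:
  k=0: a=11, p=11, q=1
  k=1: a=1, p=12, q=1
  k=2: a=1, p=23, q=2
  k=3: a=3, p=81, q=7

81/7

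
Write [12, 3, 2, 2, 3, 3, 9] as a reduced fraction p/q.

Fold from the inside: start with 9/1.
  3 + 1/9 = 28/9
  3 + 9/28 = 93/28
  2 + 28/93 = 214/93
  2 + 93/214 = 521/214
  3 + 214/521 = 1777/521
  12 + 521/1777 = 21845/1777

21845/1777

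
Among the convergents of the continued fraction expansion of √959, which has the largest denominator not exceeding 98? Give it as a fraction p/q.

√959 = [30; 1, 29, 1, 60, …] (period length 4).
Convergents:
  p_0/q_0 = 30/1
  p_1/q_1 = 31/1
  p_2/q_2 = 929/30
  p_3/q_3 = 960/31
  p_4/q_4 = 58529/1890
q_3 = 31 ≤ 98 < 1890 = q_4, so the answer is 960/31.

960/31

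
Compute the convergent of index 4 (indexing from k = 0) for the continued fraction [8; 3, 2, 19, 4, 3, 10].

Using pₖ = aₖpₖ₋₁ + pₖ₋₂, qₖ = aₖqₖ₋₁ + qₖ₋₂ (with p₋₁=1, p₋₂=0, q₋₁=0, q₋₂=1):
  k=0: a=8, p=8, q=1
  k=1: a=3, p=25, q=3
  k=2: a=2, p=58, q=7
  k=3: a=19, p=1127, q=136
  k=4: a=4, p=4566, q=551

4566/551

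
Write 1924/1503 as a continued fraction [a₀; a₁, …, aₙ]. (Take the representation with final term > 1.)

1924 = 1×1503 + 421
1503 = 3×421 + 240
421 = 1×240 + 181
240 = 1×181 + 59
181 = 3×59 + 4
59 = 14×4 + 3
4 = 1×3 + 1
3 = 3×1 + 0  (stop)
So 1924/1503 = [1; 3, 1, 1, 3, 14, 1, 3].

[1; 3, 1, 1, 3, 14, 1, 3]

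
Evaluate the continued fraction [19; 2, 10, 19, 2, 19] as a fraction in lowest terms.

312361/16038

Fold from the inside: start with 19/1.
  2 + 1/19 = 39/19
  19 + 19/39 = 760/39
  10 + 39/760 = 7639/760
  2 + 760/7639 = 16038/7639
  19 + 7639/16038 = 312361/16038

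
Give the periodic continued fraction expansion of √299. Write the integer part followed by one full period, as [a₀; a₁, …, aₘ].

[17; 3, 2, 3, 34]

a₀ = ⌊√299⌋ = 17.
With m₀=0, d₀=1 and mₖ₊₁ = dₖaₖ − mₖ, dₖ₊₁ = (n − mₖ₊₁²)/dₖ, aₖ₊₁ = ⌊(a₀+mₖ₊₁)/dₖ₊₁⌋:
  k=1: m=17, d=10, a=3
  k=2: m=13, d=13, a=2
  k=3: m=13, d=10, a=3
  k=4: m=17, d=1, a=34
d=1 and a=2a₀=34 at k=4, so the next step gives (m, d) = (17, 10) again — its k=1 value — and the period has length 4.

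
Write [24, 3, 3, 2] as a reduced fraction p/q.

Using pₖ = aₖpₖ₋₁ + pₖ₋₂ and qₖ = aₖqₖ₋₁ + qₖ₋₂:
  k=0: a=24, p=24, q=1
  k=1: a=3, p=73, q=3
  k=2: a=3, p=243, q=10
  k=3: a=2, p=559, q=23

559/23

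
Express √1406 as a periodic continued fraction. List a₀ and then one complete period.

[37; 2, 74]

a₀ = ⌊√1406⌋ = 37.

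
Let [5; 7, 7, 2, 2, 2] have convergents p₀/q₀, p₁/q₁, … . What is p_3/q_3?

550/107

Using pₖ = aₖpₖ₋₁ + pₖ₋₂, qₖ = aₖqₖ₋₁ + qₖ₋₂ (with p₋₁=1, p₋₂=0, q₋₁=0, q₋₂=1):
  k=0: a=5, p=5, q=1
  k=1: a=7, p=36, q=7
  k=2: a=7, p=257, q=50
  k=3: a=2, p=550, q=107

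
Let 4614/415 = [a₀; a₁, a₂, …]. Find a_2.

2

4614 = 11·415 + 49   →  a_0 = 11
415 = 8·49 + 23   →  a_1 = 8
49 = 2·23 + 3   →  a_2 = 2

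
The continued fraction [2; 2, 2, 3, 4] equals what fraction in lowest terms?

176/73

Fold from the inside: start with 4/1.
  3 + 1/4 = 13/4
  2 + 4/13 = 30/13
  2 + 13/30 = 73/30
  2 + 30/73 = 176/73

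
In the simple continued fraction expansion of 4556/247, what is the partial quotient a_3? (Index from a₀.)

13

4556 = 18·247 + 110   →  a_0 = 18
247 = 2·110 + 27   →  a_1 = 2
110 = 4·27 + 2   →  a_2 = 4
27 = 13·2 + 1   →  a_3 = 13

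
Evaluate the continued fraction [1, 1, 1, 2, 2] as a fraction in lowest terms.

Fold from the inside: start with 2/1.
  2 + 1/2 = 5/2
  1 + 2/5 = 7/5
  1 + 5/7 = 12/7
  1 + 7/12 = 19/12

19/12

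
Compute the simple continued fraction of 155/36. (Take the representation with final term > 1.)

[4; 3, 3, 1, 2]

155 = 4*36 + 11
36 = 3*11 + 3
11 = 3*3 + 2
3 = 1*2 + 1
2 = 2*1 + 0  (stop)
So 155/36 = [4; 3, 3, 1, 2].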